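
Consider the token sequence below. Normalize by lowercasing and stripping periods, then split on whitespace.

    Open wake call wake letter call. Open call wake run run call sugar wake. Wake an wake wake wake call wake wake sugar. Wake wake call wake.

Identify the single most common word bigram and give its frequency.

Bigram frequencies (highest first):
  wake wake: 5
  call wake: 4
  wake call: 3
  sugar wake: 2
  open wake: 1
  wake letter: 1
  … (10 more, each ≤ 1)

"wake wake", 5 times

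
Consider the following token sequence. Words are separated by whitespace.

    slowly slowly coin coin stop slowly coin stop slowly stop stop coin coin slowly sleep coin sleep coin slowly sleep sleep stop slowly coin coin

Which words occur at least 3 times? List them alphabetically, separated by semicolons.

coin; sleep; slowly; stop

Unigram counts meeting the condition (at least 3 times):
  coin: 9
  sleep: 4
  slowly: 7
  stop: 5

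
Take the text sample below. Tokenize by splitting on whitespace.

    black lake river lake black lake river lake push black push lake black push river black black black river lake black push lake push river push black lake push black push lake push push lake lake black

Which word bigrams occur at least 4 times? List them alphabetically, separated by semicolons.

Bigram counts meeting the condition (at least 4 times):
  black push: 4
  lake black: 4
  lake push: 4
  push lake: 4

black push; lake black; lake push; push lake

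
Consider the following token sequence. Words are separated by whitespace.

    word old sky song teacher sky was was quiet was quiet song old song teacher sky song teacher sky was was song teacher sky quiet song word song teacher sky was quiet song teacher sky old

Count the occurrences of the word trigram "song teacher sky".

Scanning the 34 overlapping trigram windows for "song teacher sky":
  position 4–6: song teacher sky
  position 14–16: song teacher sky
  position 17–19: song teacher sky
  position 22–24: song teacher sky
  position 28–30: song teacher sky
  position 33–35: song teacher sky

6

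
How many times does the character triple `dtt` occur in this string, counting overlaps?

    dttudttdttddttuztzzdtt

Sliding a length-3 window over the 22 characters (20 positions):
  position 1–3: dtt
  position 5–7: dtt
  position 8–10: dtt
  position 12–14: dtt
  position 20–22: dtt

5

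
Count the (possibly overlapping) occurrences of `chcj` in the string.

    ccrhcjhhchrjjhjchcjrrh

1

Sliding a length-4 window over the 22 characters (19 positions):
  position 16–19: chcj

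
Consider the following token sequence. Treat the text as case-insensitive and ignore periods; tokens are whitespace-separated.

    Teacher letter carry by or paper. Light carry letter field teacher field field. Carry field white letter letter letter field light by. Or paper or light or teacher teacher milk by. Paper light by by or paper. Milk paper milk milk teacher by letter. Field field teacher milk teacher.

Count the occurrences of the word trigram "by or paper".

Scanning the 47 overlapping trigram windows for "by or paper":
  position 4–6: by or paper
  position 22–24: by or paper
  position 35–37: by or paper

3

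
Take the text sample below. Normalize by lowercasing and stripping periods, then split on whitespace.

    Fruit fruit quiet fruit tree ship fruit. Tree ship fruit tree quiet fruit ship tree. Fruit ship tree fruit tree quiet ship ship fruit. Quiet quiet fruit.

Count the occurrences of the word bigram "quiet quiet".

1

Scanning the 26 overlapping bigram windows for "quiet quiet":
  position 25–26: quiet quiet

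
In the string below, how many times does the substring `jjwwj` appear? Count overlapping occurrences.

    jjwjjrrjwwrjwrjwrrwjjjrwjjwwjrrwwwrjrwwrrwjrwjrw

Sliding a length-5 window over the 48 characters (44 positions):
  position 25–29: jjwwj

1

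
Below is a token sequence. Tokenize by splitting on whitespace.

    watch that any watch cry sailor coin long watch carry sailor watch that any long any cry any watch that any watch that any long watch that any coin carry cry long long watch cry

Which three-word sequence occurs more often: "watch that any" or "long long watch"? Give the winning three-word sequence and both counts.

"watch that any" (5 vs 1)

"watch that any": 5 occurrences
"long long watch": 1 occurrence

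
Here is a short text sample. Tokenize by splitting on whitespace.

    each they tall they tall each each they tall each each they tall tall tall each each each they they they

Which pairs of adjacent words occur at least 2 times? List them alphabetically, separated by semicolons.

Bigram counts meeting the condition (at least 2 times):
  each each: 4
  each they: 4
  tall each: 3
  tall tall: 2
  they tall: 4
  they they: 2

each each; each they; tall each; tall tall; they tall; they they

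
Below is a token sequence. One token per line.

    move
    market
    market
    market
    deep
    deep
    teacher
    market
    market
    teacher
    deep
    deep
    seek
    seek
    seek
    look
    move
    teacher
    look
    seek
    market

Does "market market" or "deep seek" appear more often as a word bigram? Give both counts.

"market market" (3 vs 1)

"market market": 3 occurrences
"deep seek": 1 occurrence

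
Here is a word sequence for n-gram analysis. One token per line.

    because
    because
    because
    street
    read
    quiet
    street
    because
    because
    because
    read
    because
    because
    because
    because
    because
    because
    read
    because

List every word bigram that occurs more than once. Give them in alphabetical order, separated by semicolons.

Bigram counts meeting the condition (more than once):
  because because: 9
  because read: 2
  read because: 2

because because; because read; read because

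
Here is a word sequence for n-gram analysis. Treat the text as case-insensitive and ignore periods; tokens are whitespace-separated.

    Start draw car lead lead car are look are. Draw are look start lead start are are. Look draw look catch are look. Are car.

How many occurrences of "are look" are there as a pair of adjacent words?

4

Scanning the 24 overlapping bigram windows for "are look":
  position 7–8: are look
  position 11–12: are look
  position 17–18: are look
  position 22–23: are look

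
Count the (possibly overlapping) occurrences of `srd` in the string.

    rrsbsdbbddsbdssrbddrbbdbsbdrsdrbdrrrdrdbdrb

0

Sliding a length-3 window over the 43 characters (41 positions):
  (no match at any position)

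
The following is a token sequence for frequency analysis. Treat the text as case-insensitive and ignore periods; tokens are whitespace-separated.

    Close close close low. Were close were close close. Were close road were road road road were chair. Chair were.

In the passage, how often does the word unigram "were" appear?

Scanning the 20 tokens for "were":
  position 5: were
  position 7: were
  position 10: were
  position 13: were
  position 17: were
  position 20: were

6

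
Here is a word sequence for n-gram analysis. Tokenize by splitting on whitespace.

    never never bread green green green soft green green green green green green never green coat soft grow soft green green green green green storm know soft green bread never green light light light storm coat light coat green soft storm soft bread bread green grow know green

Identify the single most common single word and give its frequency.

"green", 20 times

Unigram frequencies (highest first):
  green: 20
  soft: 6
  never: 4
  bread: 4
  light: 4
  coat: 3
  … (3 more, each ≤ 3)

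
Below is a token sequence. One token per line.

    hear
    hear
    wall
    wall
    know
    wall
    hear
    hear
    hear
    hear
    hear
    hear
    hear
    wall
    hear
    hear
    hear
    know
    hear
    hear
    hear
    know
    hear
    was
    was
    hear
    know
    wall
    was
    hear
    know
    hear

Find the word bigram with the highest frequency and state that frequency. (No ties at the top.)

"hear hear", 11 times

Bigram frequencies (highest first):
  hear hear: 11
  hear know: 4
  know hear: 3
  hear wall: 2
  know wall: 2
  wall hear: 2
  … (6 more, each ≤ 2)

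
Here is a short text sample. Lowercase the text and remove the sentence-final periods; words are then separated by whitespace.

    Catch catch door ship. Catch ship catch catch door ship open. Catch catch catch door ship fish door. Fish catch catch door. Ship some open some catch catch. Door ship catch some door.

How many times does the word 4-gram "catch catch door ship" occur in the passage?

5

Scanning the 30 overlapping 4-gram windows for "catch catch door ship":
  position 1–4: catch catch door ship
  position 7–10: catch catch door ship
  position 13–16: catch catch door ship
  position 20–23: catch catch door ship
  position 27–30: catch catch door ship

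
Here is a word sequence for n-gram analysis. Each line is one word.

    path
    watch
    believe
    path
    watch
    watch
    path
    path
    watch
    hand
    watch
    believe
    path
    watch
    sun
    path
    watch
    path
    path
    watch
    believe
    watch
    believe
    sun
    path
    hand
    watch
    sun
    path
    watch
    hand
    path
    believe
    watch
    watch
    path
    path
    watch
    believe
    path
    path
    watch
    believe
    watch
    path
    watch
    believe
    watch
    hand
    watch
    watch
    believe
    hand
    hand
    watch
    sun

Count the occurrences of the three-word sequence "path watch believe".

5

Scanning the 54 overlapping trigram windows for "path watch believe":
  position 1–3: path watch believe
  position 19–21: path watch believe
  position 37–39: path watch believe
  position 41–43: path watch believe
  position 45–47: path watch believe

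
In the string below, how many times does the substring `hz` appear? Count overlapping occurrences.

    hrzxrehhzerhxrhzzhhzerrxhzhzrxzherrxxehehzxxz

6

Sliding a length-2 window over the 45 characters (44 positions):
  position 8–9: hz
  position 15–16: hz
  position 19–20: hz
  position 25–26: hz
  position 27–28: hz
  position 41–42: hz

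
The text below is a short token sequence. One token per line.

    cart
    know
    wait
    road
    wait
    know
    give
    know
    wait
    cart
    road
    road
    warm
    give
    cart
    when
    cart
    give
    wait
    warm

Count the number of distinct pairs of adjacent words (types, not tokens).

20 tokens → 19 bigram windows in total.
Repeated bigrams (each contributes count−1 duplicates):
  know wait: 2
1 duplicate windows → 19 − 1 = 18 distinct.

18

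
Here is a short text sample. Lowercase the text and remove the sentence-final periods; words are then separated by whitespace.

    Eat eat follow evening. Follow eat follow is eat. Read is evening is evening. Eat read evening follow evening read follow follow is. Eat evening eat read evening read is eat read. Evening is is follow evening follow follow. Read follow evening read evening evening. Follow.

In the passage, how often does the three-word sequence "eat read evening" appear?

Scanning the 44 overlapping trigram windows for "eat read evening":
  position 15–17: eat read evening
  position 26–28: eat read evening
  position 31–33: eat read evening

3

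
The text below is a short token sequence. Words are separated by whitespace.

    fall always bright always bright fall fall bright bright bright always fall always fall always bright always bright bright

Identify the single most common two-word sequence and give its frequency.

"always bright", 4 times

Bigram frequencies (highest first):
  always bright: 4
  fall always: 3
  bright always: 3
  bright bright: 3
  always fall: 2
  bright fall: 1
  … (2 more, each ≤ 1)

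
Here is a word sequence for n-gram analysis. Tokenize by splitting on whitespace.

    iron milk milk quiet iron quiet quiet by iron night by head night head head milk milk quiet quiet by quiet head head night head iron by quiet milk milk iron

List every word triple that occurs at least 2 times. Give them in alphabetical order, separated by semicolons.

Trigram counts meeting the condition (at least 2 times):
  head night head: 2
  milk milk quiet: 2
  quiet quiet by: 2

head night head; milk milk quiet; quiet quiet by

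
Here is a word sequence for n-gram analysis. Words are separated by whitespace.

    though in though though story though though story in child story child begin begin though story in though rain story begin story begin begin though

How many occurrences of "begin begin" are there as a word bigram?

Scanning the 24 overlapping bigram windows for "begin begin":
  position 13–14: begin begin
  position 23–24: begin begin

2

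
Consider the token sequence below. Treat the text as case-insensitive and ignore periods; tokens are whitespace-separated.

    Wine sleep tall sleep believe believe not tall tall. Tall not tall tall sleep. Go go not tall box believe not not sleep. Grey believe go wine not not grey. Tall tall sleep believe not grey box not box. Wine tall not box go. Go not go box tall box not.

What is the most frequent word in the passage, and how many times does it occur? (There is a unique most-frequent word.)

"not", 12 times

Unigram frequencies (highest first):
  not: 12
  tall: 11
  go: 6
  box: 6
  sleep: 5
  believe: 5
  … (2 more, each ≤ 3)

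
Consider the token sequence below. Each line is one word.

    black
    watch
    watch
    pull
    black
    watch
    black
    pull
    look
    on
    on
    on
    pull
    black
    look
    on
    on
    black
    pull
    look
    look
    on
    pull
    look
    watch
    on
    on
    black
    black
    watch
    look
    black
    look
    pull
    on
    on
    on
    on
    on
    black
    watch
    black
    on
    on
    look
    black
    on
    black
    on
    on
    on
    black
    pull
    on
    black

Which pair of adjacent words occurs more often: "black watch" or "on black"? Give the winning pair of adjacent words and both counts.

"on black" (6 vs 4)

"black watch": 4 occurrences
"on black": 6 occurrences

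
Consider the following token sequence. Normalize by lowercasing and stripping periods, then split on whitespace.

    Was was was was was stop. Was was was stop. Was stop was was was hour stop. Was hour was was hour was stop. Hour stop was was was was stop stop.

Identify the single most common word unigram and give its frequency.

"was", 20 times

Unigram frequencies (highest first):
  was: 20
  stop: 8
  hour: 4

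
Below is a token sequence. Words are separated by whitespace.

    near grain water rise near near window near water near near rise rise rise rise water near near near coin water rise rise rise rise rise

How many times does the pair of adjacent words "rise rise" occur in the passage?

7

Scanning the 25 overlapping bigram windows for "rise rise":
  position 12–13: rise rise
  position 13–14: rise rise
  position 14–15: rise rise
  position 22–23: rise rise
  position 23–24: rise rise
  position 24–25: rise rise
  position 25–26: rise rise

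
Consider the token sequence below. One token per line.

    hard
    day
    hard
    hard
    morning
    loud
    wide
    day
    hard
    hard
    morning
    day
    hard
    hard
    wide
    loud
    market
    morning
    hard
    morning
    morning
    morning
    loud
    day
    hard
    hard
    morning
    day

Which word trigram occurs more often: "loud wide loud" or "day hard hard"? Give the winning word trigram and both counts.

"loud wide loud": 0 occurrences
"day hard hard": 4 occurrences

"day hard hard" (4 vs 0)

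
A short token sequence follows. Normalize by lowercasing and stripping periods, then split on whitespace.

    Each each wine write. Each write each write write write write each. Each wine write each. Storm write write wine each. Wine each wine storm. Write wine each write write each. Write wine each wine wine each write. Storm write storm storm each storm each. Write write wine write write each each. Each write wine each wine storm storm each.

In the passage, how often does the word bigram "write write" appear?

Scanning the 59 overlapping bigram windows for "write write":
  position 8–9: write write
  position 9–10: write write
  position 10–11: write write
  position 18–19: write write
  position 29–30: write write
  position 46–47: write write
  position 49–50: write write

7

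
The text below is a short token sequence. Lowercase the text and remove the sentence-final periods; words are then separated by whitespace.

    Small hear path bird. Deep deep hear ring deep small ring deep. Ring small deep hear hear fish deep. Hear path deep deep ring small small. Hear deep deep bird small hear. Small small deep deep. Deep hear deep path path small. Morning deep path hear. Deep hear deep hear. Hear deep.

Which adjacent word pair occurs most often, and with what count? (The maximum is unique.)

"deep hear", 6 times

Bigram frequencies (highest first):
  deep hear: 6
  deep deep: 5
  hear deep: 5
  small hear: 3
  hear path: 2
  ring deep: 2
  … (22 more, each ≤ 2)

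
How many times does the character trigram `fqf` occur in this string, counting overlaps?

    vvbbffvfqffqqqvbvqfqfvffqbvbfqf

Sliding a length-3 window over the 31 characters (29 positions):
  position 8–10: fqf
  position 19–21: fqf
  position 29–31: fqf

3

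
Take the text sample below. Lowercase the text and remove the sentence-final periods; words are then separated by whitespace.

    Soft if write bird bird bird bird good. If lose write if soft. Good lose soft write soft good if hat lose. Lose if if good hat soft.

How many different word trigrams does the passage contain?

28 tokens → 26 trigram windows in total.
Repeated trigrams (each contributes count−1 duplicates):
  bird bird bird: 2
1 duplicate windows → 26 − 1 = 25 distinct.

25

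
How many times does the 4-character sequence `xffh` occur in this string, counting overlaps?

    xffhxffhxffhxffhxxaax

Sliding a length-4 window over the 21 characters (18 positions):
  position 1–4: xffh
  position 5–8: xffh
  position 9–12: xffh
  position 13–16: xffh

4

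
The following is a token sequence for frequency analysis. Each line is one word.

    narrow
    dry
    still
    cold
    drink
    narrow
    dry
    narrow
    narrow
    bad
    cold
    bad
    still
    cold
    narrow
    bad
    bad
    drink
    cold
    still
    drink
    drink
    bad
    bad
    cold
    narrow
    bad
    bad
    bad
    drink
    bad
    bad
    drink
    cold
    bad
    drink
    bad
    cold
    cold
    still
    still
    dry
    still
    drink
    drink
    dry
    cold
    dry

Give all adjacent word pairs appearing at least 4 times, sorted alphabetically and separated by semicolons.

Bigram counts meeting the condition (at least 4 times):
  bad bad: 5
  bad drink: 4

bad bad; bad drink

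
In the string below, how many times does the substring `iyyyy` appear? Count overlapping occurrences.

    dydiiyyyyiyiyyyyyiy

2

Sliding a length-5 window over the 19 characters (15 positions):
  position 5–9: iyyyy
  position 12–16: iyyyy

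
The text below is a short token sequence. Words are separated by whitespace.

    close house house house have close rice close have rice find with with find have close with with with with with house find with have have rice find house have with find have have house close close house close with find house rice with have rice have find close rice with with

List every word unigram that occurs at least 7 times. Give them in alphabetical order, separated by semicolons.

close; find; have; house; with

Unigram counts meeting the condition (at least 7 times):
  close: 8
  find: 7
  have: 10
  house: 8
  with: 13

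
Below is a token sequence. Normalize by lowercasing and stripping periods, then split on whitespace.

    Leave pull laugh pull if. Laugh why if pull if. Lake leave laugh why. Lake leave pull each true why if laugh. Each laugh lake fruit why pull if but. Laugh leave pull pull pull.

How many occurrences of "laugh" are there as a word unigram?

Scanning the 35 tokens for "laugh":
  position 3: laugh
  position 6: laugh
  position 13: laugh
  position 22: laugh
  position 24: laugh
  position 31: laugh

6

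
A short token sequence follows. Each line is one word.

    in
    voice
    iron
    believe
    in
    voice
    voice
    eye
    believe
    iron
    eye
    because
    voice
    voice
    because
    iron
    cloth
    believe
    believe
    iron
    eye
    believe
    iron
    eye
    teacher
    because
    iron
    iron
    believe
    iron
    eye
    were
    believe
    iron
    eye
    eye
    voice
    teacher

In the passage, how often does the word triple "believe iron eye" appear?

5

Scanning the 36 overlapping trigram windows for "believe iron eye":
  position 9–11: believe iron eye
  position 19–21: believe iron eye
  position 22–24: believe iron eye
  position 29–31: believe iron eye
  position 33–35: believe iron eye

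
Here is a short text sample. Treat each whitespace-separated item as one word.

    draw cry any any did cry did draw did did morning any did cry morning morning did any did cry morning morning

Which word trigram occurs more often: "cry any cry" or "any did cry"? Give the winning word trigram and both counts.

"any did cry" (3 vs 0)

"cry any cry": 0 occurrences
"any did cry": 3 occurrences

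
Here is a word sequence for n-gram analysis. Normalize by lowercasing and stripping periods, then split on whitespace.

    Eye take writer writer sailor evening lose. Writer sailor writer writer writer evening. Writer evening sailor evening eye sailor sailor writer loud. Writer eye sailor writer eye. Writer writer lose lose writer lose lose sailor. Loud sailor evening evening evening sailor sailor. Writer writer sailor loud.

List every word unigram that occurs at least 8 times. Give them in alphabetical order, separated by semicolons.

sailor; writer

Unigram counts meeting the condition (at least 8 times):
  sailor: 11
  writer: 15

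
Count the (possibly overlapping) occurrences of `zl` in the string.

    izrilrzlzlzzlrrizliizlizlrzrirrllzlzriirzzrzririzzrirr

Sliding a length-2 window over the 54 characters (53 positions):
  position 7–8: zl
  position 9–10: zl
  position 12–13: zl
  position 17–18: zl
  position 21–22: zl
  position 24–25: zl
  position 34–35: zl

7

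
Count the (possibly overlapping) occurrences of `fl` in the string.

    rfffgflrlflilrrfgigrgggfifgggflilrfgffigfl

4

Sliding a length-2 window over the 42 characters (41 positions):
  position 6–7: fl
  position 10–11: fl
  position 30–31: fl
  position 41–42: fl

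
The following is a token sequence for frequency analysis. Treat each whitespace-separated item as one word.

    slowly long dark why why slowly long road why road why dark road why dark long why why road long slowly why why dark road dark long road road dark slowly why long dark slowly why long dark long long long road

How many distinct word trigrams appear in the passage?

42 tokens → 40 trigram windows in total.
Repeated trigrams (each contributes count−1 duplicates):
  dark slowly why: 2
  road why dark: 2
  slowly why long: 2
  why dark road: 2
  why long dark: 2
5 duplicate windows → 40 − 5 = 35 distinct.

35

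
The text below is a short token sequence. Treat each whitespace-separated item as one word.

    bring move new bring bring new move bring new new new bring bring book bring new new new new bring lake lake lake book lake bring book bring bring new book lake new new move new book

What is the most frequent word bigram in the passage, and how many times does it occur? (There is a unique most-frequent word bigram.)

"new new", 6 times

Bigram frequencies (highest first):
  new new: 6
  bring new: 4
  new bring: 3
  bring bring: 3
  move new: 2
  new move: 2
  … (11 more, each ≤ 2)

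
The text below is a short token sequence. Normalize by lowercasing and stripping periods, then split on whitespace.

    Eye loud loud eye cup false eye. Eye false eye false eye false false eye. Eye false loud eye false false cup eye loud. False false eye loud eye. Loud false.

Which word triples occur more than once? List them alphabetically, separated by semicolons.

Trigram counts meeting the condition (more than once):
  eye eye false: 2
  eye false eye: 2
  eye false false: 2
  eye loud false: 2
  false eye eye: 2
  false eye false: 2
  false false eye: 2

eye eye false; eye false eye; eye false false; eye loud false; false eye eye; false eye false; false false eye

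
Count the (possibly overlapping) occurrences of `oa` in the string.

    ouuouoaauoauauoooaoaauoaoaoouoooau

Sliding a length-2 window over the 34 characters (33 positions):
  position 6–7: oa
  position 10–11: oa
  position 17–18: oa
  position 19–20: oa
  position 23–24: oa
  position 25–26: oa
  position 32–33: oa

7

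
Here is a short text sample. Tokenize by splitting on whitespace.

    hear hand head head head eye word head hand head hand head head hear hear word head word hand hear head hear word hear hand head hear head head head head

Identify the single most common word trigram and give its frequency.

Trigram frequencies (highest first):
  head head head: 3
  hear hand head: 2
  hand head head: 2
  head hand head: 2
  head head eye: 1
  head eye word: 1
  … (18 more, each ≤ 1)

"head head head", 3 times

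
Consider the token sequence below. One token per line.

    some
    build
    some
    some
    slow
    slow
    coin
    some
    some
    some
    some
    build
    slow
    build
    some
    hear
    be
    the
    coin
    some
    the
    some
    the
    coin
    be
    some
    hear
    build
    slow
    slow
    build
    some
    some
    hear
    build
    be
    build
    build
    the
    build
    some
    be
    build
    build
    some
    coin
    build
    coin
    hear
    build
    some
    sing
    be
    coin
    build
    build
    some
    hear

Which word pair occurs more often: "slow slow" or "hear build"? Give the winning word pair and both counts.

"slow slow": 2 occurrences
"hear build": 3 occurrences

"hear build" (3 vs 2)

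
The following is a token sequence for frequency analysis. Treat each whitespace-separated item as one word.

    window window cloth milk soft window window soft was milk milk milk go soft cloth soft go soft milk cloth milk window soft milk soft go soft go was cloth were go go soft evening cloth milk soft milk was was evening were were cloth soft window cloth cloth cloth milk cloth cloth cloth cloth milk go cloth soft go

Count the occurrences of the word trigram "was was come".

0

Scanning the 58 overlapping trigram windows for "was was come":
  (none found)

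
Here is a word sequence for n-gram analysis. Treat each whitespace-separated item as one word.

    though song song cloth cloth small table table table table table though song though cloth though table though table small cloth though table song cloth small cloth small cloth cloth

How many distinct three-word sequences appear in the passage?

24

30 tokens → 28 trigram windows in total.
Repeated trigrams (each contributes count−1 duplicates):
  table table table: 3
  cloth small cloth: 2
  cloth though table: 2
4 duplicate windows → 28 − 4 = 24 distinct.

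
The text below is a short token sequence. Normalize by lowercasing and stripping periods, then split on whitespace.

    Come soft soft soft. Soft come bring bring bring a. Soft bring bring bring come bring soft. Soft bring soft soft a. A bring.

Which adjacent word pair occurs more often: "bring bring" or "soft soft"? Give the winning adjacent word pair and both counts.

"bring bring": 4 occurrences
"soft soft": 5 occurrences

"soft soft" (5 vs 4)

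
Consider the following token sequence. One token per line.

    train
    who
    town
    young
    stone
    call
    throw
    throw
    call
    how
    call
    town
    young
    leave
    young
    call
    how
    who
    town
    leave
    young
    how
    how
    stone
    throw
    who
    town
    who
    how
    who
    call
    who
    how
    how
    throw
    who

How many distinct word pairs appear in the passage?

36 tokens → 35 bigram windows in total.
Repeated bigrams (each contributes count−1 duplicates):
  who town: 3
  call how: 2
  how how: 2
  how who: 2
  leave young: 2
  throw who: 2
  town young: 2
  who how: 2
9 duplicate windows → 35 − 9 = 26 distinct.

26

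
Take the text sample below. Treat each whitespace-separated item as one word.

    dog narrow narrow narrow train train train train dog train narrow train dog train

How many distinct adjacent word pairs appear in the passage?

14 tokens → 13 bigram windows in total.
Repeated bigrams (each contributes count−1 duplicates):
  train train: 3
  dog train: 2
  narrow narrow: 2
  narrow train: 2
  train dog: 2
6 duplicate windows → 13 − 6 = 7 distinct.

7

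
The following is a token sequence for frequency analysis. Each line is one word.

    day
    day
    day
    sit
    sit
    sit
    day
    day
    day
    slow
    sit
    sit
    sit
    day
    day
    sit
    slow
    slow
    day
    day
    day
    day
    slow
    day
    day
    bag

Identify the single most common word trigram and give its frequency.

Trigram frequencies (highest first):
  day day day: 4
  day day sit: 2
  sit sit sit: 2
  sit sit day: 2
  sit day day: 2
  day day slow: 2
  … (9 more, each ≤ 2)

"day day day", 4 times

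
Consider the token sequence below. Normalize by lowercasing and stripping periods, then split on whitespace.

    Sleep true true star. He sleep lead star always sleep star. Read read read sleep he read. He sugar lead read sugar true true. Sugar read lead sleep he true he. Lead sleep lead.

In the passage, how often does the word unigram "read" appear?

6

Scanning the 34 tokens for "read":
  position 12: read
  position 13: read
  position 14: read
  position 17: read
  position 21: read
  position 26: read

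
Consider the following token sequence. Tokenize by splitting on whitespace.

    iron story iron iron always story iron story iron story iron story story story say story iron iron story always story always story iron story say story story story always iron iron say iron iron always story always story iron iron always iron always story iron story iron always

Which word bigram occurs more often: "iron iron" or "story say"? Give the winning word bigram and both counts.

"iron iron": 5 occurrences
"story say": 2 occurrences

"iron iron" (5 vs 2)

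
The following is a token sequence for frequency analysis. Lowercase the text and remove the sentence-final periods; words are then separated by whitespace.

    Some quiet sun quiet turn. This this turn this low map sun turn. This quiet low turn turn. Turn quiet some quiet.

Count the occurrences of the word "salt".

Scanning the 22 tokens for "salt":
  (none found)

0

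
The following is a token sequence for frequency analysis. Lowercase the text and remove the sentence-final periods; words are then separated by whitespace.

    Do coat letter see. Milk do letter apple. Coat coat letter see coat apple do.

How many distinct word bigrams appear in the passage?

15 tokens → 14 bigram windows in total.
Repeated bigrams (each contributes count−1 duplicates):
  coat letter: 2
  letter see: 2
2 duplicate windows → 14 − 2 = 12 distinct.

12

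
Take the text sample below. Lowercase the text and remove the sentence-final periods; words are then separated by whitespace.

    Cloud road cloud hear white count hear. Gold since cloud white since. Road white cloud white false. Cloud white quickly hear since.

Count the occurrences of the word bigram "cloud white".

3

Scanning the 21 overlapping bigram windows for "cloud white":
  position 10–11: cloud white
  position 15–16: cloud white
  position 18–19: cloud white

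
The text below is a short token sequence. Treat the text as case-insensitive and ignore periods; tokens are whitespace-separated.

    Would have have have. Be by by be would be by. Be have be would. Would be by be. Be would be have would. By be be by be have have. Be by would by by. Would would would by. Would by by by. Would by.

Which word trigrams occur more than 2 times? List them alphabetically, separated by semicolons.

Trigram counts meeting the condition (more than 2 times):
  be by be: 3
  by would by: 3

be by be; by would by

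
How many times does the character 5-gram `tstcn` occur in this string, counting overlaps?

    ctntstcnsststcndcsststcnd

3

Sliding a length-5 window over the 25 characters (21 positions):
  position 4–8: tstcn
  position 11–15: tstcn
  position 20–24: tstcn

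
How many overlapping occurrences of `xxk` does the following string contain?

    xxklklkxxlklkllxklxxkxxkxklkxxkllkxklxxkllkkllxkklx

5

Sliding a length-3 window over the 51 characters (49 positions):
  position 1–3: xxk
  position 19–21: xxk
  position 22–24: xxk
  position 29–31: xxk
  position 38–40: xxk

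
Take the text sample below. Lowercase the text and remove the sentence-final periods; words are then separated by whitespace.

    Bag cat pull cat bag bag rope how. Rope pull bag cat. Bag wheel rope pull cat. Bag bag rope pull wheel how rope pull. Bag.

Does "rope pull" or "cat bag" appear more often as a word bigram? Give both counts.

"rope pull" (4 vs 3)

"rope pull": 4 occurrences
"cat bag": 3 occurrences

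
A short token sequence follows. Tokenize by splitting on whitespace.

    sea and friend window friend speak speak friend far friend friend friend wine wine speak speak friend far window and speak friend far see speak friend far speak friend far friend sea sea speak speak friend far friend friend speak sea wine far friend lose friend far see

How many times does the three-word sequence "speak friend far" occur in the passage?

6

Scanning the 46 overlapping trigram windows for "speak friend far":
  position 7–9: speak friend far
  position 16–18: speak friend far
  position 21–23: speak friend far
  position 25–27: speak friend far
  position 28–30: speak friend far
  position 35–37: speak friend far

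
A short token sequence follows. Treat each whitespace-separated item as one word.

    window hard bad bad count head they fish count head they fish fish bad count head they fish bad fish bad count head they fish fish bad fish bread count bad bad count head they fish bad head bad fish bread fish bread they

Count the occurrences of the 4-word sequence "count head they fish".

Scanning the 41 overlapping 4-gram windows for "count head they fish":
  position 5–8: count head they fish
  position 9–12: count head they fish
  position 15–18: count head they fish
  position 22–25: count head they fish
  position 33–36: count head they fish

5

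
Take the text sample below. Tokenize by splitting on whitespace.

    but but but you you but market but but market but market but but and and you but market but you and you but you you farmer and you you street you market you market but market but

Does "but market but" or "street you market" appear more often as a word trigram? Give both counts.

"but market but" (5 vs 1)

"but market but": 5 occurrences
"street you market": 1 occurrence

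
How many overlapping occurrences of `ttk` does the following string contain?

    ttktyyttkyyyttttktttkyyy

4

Sliding a length-3 window over the 24 characters (22 positions):
  position 1–3: ttk
  position 7–9: ttk
  position 15–17: ttk
  position 19–21: ttk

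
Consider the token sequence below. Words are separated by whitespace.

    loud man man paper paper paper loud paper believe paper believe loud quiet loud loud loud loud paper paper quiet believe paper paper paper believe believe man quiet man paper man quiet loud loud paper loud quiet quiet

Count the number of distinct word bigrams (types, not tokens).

20

38 tokens → 37 bigram windows in total.
Repeated bigrams (each contributes count−1 duplicates):
  paper paper: 5
  loud loud: 4
  loud paper: 3
  paper believe: 3
  believe paper: 2
  loud quiet: 2
  man paper: 2
  man quiet: 2
  … (2 more repeated)
17 duplicate windows → 37 − 17 = 20 distinct.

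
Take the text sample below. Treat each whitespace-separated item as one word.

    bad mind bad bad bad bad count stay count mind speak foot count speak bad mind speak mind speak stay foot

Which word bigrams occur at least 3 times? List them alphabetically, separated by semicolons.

bad bad; mind speak

Bigram counts meeting the condition (at least 3 times):
  bad bad: 3
  mind speak: 3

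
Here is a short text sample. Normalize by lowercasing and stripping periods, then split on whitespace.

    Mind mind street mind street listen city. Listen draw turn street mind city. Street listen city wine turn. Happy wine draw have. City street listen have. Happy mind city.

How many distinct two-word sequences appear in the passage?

21

29 tokens → 28 bigram windows in total.
Repeated bigrams (each contributes count−1 duplicates):
  street listen: 3
  city street: 2
  listen city: 2
  mind city: 2
  mind street: 2
  street mind: 2
7 duplicate windows → 28 − 7 = 21 distinct.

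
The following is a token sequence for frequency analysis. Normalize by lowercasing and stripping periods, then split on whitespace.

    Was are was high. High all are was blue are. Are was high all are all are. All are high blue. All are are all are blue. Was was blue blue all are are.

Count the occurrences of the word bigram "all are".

Scanning the 33 overlapping bigram windows for "all are":
  position 6–7: all are
  position 14–15: all are
  position 16–17: all are
  position 18–19: all are
  position 22–23: all are
  position 25–26: all are
  position 32–33: all are

7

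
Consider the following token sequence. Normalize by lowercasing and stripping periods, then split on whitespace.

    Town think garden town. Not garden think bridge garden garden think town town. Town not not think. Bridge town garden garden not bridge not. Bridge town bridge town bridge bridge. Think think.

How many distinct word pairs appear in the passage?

32 tokens → 31 bigram windows in total.
Repeated bigrams (each contributes count−1 duplicates):
  bridge town: 3
  garden garden: 2
  garden think: 2
  not bridge: 2
  think bridge: 2
  town bridge: 2
  town not: 2
  town town: 2
9 duplicate windows → 31 − 9 = 22 distinct.

22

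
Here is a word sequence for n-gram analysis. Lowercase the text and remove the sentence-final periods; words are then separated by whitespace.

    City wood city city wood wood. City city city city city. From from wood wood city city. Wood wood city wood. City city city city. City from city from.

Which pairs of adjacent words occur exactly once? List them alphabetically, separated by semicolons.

Bigram counts meeting the condition (exactly once):
  from city: 1
  from from: 1
  from wood: 1

from city; from from; from wood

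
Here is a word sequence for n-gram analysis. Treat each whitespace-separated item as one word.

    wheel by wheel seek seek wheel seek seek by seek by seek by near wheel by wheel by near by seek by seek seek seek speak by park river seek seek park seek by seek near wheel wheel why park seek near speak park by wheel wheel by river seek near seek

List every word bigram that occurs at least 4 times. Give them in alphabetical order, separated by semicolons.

Bigram counts meeting the condition (at least 4 times):
  by seek: 5
  seek by: 5
  seek seek: 5
  wheel by: 4

by seek; seek by; seek seek; wheel by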